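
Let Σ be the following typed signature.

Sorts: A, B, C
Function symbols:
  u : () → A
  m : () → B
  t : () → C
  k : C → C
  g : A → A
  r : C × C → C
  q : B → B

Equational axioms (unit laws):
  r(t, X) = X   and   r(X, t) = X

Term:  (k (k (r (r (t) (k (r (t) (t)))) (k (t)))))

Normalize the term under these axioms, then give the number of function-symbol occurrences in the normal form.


1. (k (k (r (r (t) (k (r (t) (t)))) (k (t)))))  →  (k (k (r (k (r (t) (t))) (k (t)))))
2. (k (k (r (k (r (t) (t))) (k (t)))))  →  (k (k (r (k (t)) (k (t)))))
normal form: (k (k (r (k (t)) (k (t)))))

size = 7


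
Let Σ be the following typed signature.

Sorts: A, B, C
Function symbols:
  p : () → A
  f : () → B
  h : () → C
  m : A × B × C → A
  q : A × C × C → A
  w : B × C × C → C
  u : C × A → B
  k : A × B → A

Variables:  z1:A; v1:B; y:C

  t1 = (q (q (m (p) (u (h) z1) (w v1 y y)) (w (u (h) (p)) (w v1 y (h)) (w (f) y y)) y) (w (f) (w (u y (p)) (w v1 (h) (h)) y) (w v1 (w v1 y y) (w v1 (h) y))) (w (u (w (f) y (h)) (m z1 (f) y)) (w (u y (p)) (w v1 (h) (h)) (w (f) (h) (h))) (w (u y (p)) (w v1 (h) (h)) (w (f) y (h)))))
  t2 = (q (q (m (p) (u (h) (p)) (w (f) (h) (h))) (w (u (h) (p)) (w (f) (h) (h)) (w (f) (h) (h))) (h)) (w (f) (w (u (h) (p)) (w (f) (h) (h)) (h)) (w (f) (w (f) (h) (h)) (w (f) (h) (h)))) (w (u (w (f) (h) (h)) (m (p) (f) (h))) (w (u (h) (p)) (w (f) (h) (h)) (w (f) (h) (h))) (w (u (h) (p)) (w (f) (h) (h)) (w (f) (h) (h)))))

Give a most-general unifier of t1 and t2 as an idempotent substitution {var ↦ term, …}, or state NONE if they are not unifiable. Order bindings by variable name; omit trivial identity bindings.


{v1 ↦ (f), y ↦ (h), z1 ↦ (p)}


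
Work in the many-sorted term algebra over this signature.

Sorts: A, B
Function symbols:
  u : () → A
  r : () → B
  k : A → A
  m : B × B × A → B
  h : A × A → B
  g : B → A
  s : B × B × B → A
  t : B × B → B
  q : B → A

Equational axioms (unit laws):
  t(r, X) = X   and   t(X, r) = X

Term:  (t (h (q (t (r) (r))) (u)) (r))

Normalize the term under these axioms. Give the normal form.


normal form = (h (q (r)) (u))

1. (t (h (q (t (r) (r))) (u)) (r))  →  (h (q (t (r) (r))) (u))
2. (h (q (t (r) (r))) (u))  →  (h (q (r)) (u))


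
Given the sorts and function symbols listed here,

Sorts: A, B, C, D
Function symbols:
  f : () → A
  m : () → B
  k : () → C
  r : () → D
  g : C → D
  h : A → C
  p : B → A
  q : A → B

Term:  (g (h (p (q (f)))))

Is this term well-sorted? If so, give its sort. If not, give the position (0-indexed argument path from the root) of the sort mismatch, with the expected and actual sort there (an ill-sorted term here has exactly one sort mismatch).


well-sorted; sort = D

        (f) : A
      (q (f)) : B
    (p (q (f))) : A
  (h (p (q (f)))) : C
(g (h (p (q (f))))) : D


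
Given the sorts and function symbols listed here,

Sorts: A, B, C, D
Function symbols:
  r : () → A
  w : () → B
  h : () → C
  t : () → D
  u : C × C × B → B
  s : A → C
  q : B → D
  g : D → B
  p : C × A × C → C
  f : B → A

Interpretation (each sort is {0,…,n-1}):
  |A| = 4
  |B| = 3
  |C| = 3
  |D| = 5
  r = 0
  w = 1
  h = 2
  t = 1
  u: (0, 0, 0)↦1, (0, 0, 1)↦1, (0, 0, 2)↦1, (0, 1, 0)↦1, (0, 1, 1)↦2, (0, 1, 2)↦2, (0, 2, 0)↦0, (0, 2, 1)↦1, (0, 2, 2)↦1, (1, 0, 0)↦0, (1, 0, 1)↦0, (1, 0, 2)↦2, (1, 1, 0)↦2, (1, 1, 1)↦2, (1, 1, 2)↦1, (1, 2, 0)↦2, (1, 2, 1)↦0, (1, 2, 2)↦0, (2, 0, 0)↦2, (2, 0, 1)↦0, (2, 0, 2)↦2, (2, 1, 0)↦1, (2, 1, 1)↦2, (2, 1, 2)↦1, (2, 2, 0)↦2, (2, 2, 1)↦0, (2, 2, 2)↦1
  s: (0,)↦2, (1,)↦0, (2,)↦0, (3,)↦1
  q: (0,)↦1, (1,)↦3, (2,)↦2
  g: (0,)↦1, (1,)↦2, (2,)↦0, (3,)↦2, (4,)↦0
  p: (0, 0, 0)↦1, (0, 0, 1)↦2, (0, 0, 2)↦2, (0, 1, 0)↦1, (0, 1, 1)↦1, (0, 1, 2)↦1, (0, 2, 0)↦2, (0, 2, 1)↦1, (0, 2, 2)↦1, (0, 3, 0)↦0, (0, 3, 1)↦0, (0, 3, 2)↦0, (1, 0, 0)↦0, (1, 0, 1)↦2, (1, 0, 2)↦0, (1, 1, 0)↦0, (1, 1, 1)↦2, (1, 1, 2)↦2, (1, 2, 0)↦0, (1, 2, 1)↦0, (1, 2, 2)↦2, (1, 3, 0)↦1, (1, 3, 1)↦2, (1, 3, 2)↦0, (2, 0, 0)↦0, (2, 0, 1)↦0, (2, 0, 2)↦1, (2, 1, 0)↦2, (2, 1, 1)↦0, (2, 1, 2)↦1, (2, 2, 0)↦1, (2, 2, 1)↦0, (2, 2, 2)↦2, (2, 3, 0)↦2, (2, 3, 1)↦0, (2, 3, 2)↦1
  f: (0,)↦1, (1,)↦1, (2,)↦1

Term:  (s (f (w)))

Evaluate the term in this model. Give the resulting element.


value = 0

  w = 1
  (f (w)) = f(1,) = 1
  (s (f (w))) = s(1,) = 0


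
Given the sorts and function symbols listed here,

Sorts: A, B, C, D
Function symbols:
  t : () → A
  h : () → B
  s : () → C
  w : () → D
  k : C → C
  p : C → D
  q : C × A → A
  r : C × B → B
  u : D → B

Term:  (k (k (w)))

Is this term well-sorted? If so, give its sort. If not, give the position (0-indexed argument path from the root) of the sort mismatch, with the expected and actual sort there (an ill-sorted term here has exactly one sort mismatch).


ill-sorted at position [0, 0]: expected C, got D

    (w) : D
  (k (w)) : ✗ arg 0 at [0, 0] has sort D, expected C


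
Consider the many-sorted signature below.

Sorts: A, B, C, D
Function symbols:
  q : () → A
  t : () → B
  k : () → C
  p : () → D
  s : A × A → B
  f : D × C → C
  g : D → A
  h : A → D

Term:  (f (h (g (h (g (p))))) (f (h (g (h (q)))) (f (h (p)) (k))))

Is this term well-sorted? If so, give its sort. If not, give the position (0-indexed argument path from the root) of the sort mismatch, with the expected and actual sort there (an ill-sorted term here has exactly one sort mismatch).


          (p) : D
        (g (p)) : A
      (h (g (p))) : D
    (g (h (g (p)))) : A
  (h (g (h (g (p))))) : D
          (q) : A
        (h (q)) : D
      (g (h (q))) : A
    (h (g (h (q)))) : D
        (p) : D
      (h (p)) : ✗ arg 0 at [1, 1, 0, 0] has sort D, expected A
      (k) : C

ill-sorted at position [1, 1, 0, 0]: expected A, got D


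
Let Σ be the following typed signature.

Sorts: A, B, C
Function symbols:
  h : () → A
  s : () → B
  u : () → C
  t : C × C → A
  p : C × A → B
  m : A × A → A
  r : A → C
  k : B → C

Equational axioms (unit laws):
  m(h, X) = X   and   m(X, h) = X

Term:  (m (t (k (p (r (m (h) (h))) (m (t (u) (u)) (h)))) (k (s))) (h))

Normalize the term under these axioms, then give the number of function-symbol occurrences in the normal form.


1. (m (t (k (p (r (m (h) (h))) (m (t (u) (u)) (h)))) (k (s))) (h))  →  (t (k (p (r (m (h) (h))) (m (t (u) (u)) (h)))) (k (s)))
2. (t (k (p (r (m (h) (h))) (m (t (u) (u)) (h)))) (k (s)))  →  (t (k (p (r (h)) (m (t (u) (u)) (h)))) (k (s)))
3. (t (k (p (r (h)) (m (t (u) (u)) (h)))) (k (s)))  →  (t (k (p (r (h)) (t (u) (u)))) (k (s)))
normal form: (t (k (p (r (h)) (t (u) (u)))) (k (s)))

size = 10


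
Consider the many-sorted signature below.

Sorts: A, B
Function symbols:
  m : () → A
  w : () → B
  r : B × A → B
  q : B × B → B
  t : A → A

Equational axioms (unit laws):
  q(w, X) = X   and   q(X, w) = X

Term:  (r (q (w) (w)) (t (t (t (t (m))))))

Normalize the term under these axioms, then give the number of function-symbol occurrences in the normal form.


1. (r (q (w) (w)) (t (t (t (t (m))))))  →  (r (w) (t (t (t (t (m))))))
normal form: (r (w) (t (t (t (t (m))))))

size = 7


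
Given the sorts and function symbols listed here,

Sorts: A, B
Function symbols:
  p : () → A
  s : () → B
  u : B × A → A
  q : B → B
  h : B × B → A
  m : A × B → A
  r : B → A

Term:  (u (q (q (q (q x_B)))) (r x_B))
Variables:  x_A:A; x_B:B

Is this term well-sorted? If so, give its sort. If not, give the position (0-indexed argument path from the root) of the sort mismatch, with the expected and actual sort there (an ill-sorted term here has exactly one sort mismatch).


          x_B : B
        (q x_B) : B
      (q (q x_B)) : B
    (q (q (q x_B))) : B
  (q (q (q (q x_B)))) : B
    x_B : B
  (r x_B) : A
(u (q (q (q (q x_B)))) (r x_B)) : A

well-sorted; sort = A


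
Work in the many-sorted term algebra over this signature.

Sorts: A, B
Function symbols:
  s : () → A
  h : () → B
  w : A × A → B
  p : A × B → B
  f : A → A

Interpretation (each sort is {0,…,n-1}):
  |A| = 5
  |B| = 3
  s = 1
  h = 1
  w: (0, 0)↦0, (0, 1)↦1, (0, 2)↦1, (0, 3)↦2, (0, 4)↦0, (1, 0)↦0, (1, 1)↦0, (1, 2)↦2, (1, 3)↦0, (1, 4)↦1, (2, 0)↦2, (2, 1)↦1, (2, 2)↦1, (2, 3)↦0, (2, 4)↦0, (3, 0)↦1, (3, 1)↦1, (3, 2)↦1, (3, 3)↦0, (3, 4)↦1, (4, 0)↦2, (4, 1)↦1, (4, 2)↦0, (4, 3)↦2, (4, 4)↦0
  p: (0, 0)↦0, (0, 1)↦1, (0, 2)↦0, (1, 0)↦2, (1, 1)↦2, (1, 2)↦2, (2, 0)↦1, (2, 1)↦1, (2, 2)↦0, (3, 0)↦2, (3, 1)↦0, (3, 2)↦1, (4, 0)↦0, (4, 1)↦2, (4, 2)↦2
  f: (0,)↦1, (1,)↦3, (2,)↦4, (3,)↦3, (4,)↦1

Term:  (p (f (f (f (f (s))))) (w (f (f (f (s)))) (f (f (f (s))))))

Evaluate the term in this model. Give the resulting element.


  s = 1
  (f (s)) = f(1,) = 3
  (f (f (s))) = f(3,) = 3
  (f (f (f (s)))) = f(3,) = 3
  (f (f (f (f (s))))) = f(3,) = 3
  s = 1
  (f (s)) = f(1,) = 3
  (f (f (s))) = f(3,) = 3
  (f (f (f (s)))) = f(3,) = 3
  s = 1
  (f (s)) = f(1,) = 3
  (f (f (s))) = f(3,) = 3
  (f (f (f (s)))) = f(3,) = 3
  (w (f (f (f (s)))) (f (f (f (s))))) = w(3, 3) = 0
  (p (f (f (f (f (s))))) (w (f (f (f (s)))) (f (f (f (s)))))) = p(3, 0) = 2

value = 2


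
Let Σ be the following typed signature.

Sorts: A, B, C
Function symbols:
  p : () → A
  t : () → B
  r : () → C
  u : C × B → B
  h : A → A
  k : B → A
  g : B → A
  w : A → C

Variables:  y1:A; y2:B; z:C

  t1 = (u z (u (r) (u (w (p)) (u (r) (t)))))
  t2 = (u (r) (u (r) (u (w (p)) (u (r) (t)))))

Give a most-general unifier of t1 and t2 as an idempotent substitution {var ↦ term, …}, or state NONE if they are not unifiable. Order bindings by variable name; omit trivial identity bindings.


{z ↦ (r)}


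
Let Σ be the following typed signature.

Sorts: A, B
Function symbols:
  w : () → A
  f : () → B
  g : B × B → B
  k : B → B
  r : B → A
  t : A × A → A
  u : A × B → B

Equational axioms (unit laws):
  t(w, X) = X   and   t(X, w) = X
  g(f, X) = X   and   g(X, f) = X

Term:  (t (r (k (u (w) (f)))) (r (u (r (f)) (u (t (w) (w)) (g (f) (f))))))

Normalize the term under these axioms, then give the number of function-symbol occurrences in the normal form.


1. (t (r (k (u (w) (f)))) (r (u (r (f)) (u (t (w) (w)) (g (f) (f))))))  →  (t (r (k (u (w) (f)))) (r (u (r (f)) (u (w) (g (f) (f))))))
2. (t (r (k (u (w) (f)))) (r (u (r (f)) (u (w) (g (f) (f))))))  →  (t (r (k (u (w) (f)))) (r (u (r (f)) (u (w) (f)))))
normal form: (t (r (k (u (w) (f)))) (r (u (r (f)) (u (w) (f)))))

size = 13


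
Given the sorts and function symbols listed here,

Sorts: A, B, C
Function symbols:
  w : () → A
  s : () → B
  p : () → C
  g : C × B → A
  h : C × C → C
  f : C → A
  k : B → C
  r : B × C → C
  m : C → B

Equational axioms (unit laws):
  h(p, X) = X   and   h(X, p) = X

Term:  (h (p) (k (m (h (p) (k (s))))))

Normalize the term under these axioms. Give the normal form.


1. (h (p) (k (m (h (p) (k (s))))))  →  (k (m (h (p) (k (s)))))
2. (k (m (h (p) (k (s)))))  →  (k (m (k (s))))

normal form = (k (m (k (s))))


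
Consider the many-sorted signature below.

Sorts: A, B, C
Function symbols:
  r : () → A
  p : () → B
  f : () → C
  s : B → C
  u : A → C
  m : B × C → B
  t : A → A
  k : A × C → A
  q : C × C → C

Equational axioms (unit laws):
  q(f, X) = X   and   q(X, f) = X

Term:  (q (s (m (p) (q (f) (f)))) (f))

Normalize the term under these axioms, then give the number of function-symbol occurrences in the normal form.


1. (q (s (m (p) (q (f) (f)))) (f))  →  (s (m (p) (q (f) (f))))
2. (s (m (p) (q (f) (f))))  →  (s (m (p) (f)))
normal form: (s (m (p) (f)))

size = 4


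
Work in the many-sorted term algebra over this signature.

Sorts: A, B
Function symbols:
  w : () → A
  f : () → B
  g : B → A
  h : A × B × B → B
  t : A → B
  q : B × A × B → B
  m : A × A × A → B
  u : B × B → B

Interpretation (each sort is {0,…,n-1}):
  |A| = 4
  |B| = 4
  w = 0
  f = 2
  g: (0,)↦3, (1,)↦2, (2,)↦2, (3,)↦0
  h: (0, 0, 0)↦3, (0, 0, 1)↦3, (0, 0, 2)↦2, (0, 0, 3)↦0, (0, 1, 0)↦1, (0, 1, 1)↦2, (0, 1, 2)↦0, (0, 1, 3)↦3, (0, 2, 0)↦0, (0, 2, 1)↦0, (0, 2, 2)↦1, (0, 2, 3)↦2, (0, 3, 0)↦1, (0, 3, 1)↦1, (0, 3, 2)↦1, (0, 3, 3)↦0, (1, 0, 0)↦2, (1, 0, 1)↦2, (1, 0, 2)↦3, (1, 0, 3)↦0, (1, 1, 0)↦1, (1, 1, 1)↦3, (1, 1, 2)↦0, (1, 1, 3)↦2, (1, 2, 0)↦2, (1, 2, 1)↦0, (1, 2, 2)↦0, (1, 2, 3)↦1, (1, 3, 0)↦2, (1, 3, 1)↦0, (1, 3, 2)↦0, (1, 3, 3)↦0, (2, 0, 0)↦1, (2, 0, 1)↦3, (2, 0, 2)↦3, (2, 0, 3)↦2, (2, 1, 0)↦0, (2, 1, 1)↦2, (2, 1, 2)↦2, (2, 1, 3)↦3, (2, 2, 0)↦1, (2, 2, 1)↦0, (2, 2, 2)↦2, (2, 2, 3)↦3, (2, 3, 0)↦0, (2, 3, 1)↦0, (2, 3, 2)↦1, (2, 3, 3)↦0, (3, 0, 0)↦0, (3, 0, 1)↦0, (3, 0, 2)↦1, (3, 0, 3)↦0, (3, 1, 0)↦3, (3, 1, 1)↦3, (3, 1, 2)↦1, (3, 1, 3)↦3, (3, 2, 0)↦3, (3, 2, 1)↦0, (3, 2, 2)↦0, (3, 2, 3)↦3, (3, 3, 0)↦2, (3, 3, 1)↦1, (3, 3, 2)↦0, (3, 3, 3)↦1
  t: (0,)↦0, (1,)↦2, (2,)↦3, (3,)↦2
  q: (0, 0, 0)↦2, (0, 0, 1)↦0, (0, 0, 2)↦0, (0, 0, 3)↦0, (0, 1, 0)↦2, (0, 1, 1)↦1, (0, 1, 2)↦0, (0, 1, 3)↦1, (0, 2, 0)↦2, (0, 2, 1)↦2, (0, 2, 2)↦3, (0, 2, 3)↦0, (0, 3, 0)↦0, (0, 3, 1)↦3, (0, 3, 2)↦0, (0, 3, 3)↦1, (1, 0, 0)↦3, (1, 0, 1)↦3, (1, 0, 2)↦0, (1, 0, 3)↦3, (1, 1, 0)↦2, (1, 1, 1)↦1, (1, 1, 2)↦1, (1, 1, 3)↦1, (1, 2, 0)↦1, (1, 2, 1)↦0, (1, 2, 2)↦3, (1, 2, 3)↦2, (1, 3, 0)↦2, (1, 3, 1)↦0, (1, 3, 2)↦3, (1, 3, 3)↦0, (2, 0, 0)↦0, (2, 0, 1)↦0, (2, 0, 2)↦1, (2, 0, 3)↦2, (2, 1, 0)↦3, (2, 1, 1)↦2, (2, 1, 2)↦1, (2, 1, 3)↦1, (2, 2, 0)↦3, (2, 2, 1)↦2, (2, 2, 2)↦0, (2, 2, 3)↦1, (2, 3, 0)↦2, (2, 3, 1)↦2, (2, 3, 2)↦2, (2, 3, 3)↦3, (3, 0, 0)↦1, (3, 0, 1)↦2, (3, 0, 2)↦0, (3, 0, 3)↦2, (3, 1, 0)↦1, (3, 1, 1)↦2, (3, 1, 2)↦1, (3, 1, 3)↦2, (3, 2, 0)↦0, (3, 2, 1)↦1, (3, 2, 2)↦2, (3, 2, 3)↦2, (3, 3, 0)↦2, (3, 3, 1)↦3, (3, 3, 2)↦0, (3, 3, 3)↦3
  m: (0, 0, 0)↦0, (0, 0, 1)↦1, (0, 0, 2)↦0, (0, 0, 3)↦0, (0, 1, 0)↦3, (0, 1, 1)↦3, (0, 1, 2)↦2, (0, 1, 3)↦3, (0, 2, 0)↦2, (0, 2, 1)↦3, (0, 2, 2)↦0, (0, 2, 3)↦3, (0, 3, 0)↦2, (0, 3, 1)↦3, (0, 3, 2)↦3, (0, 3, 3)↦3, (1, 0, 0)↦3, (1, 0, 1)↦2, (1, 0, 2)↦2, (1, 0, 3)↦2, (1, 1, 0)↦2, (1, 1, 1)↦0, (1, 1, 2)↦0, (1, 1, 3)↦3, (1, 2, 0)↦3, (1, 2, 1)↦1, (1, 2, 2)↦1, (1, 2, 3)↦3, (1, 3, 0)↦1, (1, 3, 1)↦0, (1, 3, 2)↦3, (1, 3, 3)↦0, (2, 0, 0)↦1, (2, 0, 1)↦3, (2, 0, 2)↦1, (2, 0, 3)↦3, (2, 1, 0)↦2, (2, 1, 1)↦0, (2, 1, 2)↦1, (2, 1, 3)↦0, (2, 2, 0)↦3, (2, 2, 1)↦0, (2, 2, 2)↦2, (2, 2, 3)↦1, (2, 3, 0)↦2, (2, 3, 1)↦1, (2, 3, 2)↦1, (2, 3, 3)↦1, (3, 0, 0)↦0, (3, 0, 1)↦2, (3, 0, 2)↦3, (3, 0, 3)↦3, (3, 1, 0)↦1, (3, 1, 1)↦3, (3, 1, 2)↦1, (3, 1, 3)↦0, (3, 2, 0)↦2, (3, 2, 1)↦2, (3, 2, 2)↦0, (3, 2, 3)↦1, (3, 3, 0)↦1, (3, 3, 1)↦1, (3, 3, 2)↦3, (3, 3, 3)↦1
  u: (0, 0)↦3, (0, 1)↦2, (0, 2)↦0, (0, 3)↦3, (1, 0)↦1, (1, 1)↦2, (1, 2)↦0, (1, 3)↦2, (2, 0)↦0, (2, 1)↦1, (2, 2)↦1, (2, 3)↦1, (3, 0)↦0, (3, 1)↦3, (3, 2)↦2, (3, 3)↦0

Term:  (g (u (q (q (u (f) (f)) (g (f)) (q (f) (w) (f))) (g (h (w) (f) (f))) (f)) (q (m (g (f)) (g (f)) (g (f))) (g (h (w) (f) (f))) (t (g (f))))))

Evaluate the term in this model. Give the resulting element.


value = 0

  f = 2
  f = 2
  (u (f) (f)) = u(2, 2) = 1
  f = 2
  (g (f)) = g(2,) = 2
  f = 2
  w = 0
  f = 2
  (q (f) (w) (f)) = q(2, 0, 2) = 1
  (q (u (f) (f)) (g (f)) (q (f) (w) (f))) = q(1, 2, 1) = 0
  w = 0
  f = 2
  f = 2
  (h (w) (f) (f)) = h(0, 2, 2) = 1
  (g (h (w) (f) (f))) = g(1,) = 2
  f = 2
  (q (q (u (f) (f)) (g (f)) (q (f) (w) (f))) (g (h (w) (f) (f))) (f)) = q(0, 2, 2) = 3
  f = 2
  (g (f)) = g(2,) = 2
  f = 2
  (g (f)) = g(2,) = 2
  f = 2
  (g (f)) = g(2,) = 2
  (m (g (f)) (g (f)) (g (f))) = m(2, 2, 2) = 2
  w = 0
  f = 2
  f = 2
  (h (w) (f) (f)) = h(0, 2, 2) = 1
  (g (h (w) (f) (f))) = g(1,) = 2
  f = 2
  (g (f)) = g(2,) = 2
  (t (g (f))) = t(2,) = 3
  (q (m (g (f)) (g (f)) (g (f))) (g (h (w) (f) (f))) (t (g (f)))) = q(2, 2, 3) = 1
  (u (q (q (u (f) (f)) (g (f)) (q (f) (w) (f))) (g (h (w) (f) (f))) (f)) (q (m (g (f)) (g (f)) (g (f))) (g (h (w) (f) (f))) (t (g (f))))) = u(3, 1) = 3
  (g (u (q (q (u (f) (f)) (g (f)) (q (f) (w) (f))) (g (h (w) (f) (f))) (f)) (q (m (g (f)) (g (f)) (g (f))) (g (h (w) (f) (f))) (t (g (f)))))) = g(3,) = 0


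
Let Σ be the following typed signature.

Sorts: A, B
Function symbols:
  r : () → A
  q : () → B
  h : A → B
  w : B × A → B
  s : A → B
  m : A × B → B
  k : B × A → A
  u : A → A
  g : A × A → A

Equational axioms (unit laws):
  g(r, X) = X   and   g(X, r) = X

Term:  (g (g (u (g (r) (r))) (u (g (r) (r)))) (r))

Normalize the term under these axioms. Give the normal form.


normal form = (g (u (r)) (u (r)))

1. (g (g (u (g (r) (r))) (u (g (r) (r)))) (r))  →  (g (u (g (r) (r))) (u (g (r) (r))))
2. (g (u (g (r) (r))) (u (g (r) (r))))  →  (g (u (r)) (u (g (r) (r))))
3. (g (u (r)) (u (g (r) (r))))  →  (g (u (r)) (u (r)))


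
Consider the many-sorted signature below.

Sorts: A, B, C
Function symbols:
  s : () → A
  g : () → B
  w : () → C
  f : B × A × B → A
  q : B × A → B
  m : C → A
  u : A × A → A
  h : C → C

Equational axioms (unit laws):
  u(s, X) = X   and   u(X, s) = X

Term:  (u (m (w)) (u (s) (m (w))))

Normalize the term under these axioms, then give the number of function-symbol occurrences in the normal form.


size = 5

1. (u (m (w)) (u (s) (m (w))))  →  (u (m (w)) (m (w)))
normal form: (u (m (w)) (m (w)))


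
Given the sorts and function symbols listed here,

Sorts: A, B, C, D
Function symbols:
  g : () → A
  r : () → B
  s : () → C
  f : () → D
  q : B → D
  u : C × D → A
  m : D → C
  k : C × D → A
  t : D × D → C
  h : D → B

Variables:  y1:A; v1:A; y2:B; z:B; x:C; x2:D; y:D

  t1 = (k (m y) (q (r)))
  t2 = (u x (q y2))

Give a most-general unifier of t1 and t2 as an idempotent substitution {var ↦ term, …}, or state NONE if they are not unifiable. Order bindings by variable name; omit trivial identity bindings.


NONE (not unifiable)

head clash or occurs-check failure — not unifiable


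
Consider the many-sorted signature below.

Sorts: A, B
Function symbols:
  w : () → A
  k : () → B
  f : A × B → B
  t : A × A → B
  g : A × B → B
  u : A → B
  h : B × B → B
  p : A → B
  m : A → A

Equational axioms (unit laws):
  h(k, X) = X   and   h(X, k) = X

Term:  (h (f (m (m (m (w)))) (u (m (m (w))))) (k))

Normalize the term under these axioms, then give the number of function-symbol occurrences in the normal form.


1. (h (f (m (m (m (w)))) (u (m (m (w))))) (k))  →  (f (m (m (m (w)))) (u (m (m (w)))))
normal form: (f (m (m (m (w)))) (u (m (m (w)))))

size = 9


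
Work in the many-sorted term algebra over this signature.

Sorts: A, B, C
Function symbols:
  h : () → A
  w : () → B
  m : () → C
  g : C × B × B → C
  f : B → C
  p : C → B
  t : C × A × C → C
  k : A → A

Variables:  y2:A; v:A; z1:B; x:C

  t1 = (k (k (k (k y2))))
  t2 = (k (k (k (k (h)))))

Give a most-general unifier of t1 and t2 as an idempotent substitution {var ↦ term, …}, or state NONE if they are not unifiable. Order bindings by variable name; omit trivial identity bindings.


{y2 ↦ (h)}


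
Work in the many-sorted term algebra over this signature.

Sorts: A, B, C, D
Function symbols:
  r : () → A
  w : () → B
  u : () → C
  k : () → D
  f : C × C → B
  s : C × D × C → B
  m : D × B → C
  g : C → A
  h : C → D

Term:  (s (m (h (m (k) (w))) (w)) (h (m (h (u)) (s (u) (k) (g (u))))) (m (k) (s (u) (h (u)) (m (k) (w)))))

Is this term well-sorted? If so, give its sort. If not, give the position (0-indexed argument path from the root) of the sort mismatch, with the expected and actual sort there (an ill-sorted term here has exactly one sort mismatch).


ill-sorted at position [1, 0, 1, 2]: expected C, got A

        (k) : D
        (w) : B
      (m (k) (w)) : C
    (h (m (k) (w))) : D
    (w) : B
  (m (h (m (k) (w))) (w)) : C
        (u) : C
      (h (u)) : D
        (u) : C
        (k) : D
          (u) : C
        (g (u)) : A
      (s (u) (k) (g (u))) : ✗ arg 2 at [1, 0, 1, 2] has sort A, expected C
    (k) : D
      (u) : C
        (u) : C
      (h (u)) : D
        (k) : D
        (w) : B
      (m (k) (w)) : C
    (s (u) (h (u)) (m (k) (w))) : B
  (m (k) (s (u) (h (u)) (m (k) (w)))) : C


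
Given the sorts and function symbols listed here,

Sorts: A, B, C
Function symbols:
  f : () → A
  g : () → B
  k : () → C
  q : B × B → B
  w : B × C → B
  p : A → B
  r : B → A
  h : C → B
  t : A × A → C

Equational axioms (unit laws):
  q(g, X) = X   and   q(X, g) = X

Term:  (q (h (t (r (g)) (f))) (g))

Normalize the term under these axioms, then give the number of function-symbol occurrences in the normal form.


size = 5

1. (q (h (t (r (g)) (f))) (g))  →  (h (t (r (g)) (f)))
normal form: (h (t (r (g)) (f)))


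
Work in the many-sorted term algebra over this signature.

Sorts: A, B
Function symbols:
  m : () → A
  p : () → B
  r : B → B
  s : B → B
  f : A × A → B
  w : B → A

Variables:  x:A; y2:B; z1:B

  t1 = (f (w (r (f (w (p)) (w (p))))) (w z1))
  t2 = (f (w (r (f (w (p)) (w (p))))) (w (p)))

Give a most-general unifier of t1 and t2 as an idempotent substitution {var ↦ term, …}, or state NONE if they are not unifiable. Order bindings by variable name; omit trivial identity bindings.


{z1 ↦ (p)}


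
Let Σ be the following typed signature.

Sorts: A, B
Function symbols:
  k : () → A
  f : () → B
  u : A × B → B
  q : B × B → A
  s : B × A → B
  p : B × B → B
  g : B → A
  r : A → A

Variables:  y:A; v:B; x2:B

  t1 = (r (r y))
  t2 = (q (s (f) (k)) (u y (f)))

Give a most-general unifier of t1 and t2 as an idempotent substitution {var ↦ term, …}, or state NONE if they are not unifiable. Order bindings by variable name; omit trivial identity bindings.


NONE (not unifiable)

head clash or occurs-check failure — not unifiable


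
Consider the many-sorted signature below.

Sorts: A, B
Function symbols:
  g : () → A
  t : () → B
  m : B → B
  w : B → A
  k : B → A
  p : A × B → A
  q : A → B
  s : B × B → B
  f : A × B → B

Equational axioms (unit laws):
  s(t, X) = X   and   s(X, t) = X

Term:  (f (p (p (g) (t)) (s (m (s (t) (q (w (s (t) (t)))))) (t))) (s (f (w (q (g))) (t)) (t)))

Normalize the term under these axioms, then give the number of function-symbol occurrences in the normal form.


1. (f (p (p (g) (t)) (s (m (s (t) (q (w (s (t) (t)))))) (t))) (s (f (w (q (g))) (t)) (t)))  →  (f (p (p (g) (t)) (m (s (t) (q (w (s (t) (t))))))) (s (f (w (q (g))) (t)) (t)))
2. (f (p (p (g) (t)) (m (s (t) (q (w (s (t) (t))))))) (s (f (w (q (g))) (t)) (t)))  →  (f (p (p (g) (t)) (m (q (w (s (t) (t)))))) (s (f (w (q (g))) (t)) (t)))
3. (f (p (p (g) (t)) (m (q (w (s (t) (t)))))) (s (f (w (q (g))) (t)) (t)))  →  (f (p (p (g) (t)) (m (q (w (t))))) (s (f (w (q (g))) (t)) (t)))
4. (f (p (p (g) (t)) (m (q (w (t))))) (s (f (w (q (g))) (t)) (t)))  →  (f (p (p (g) (t)) (m (q (w (t))))) (f (w (q (g))) (t)))
normal form: (f (p (p (g) (t)) (m (q (w (t))))) (f (w (q (g))) (t)))

size = 14


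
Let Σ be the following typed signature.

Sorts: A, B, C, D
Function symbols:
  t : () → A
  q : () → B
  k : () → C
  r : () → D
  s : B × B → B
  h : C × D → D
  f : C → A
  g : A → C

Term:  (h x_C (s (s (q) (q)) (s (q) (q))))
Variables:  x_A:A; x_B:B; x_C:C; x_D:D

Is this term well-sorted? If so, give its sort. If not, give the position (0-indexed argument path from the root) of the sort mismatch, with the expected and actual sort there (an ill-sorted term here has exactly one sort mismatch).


  x_C : C
      (q) : B
      (q) : B
    (s (q) (q)) : B
      (q) : B
      (q) : B
    (s (q) (q)) : B
  (s (s (q) (q)) (s (q) (q))) : B
(h x_C (s (s (q) (q)) (s (q) (q)))) : ✗ arg 1 at [1] has sort B, expected D

ill-sorted at position [1]: expected D, got B


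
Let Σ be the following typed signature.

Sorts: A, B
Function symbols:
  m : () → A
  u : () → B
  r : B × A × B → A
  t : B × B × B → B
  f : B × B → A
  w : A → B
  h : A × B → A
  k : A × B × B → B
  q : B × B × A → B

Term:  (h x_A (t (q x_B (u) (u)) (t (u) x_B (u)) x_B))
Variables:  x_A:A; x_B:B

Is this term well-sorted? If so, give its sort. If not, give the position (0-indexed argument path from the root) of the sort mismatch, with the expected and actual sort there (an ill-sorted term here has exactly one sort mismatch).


  x_A : A
      x_B : B
      (u) : B
      (u) : B
    (q x_B (u) (u)) : ✗ arg 2 at [1, 0, 2] has sort B, expected A
      (u) : B
      x_B : B
      (u) : B
    (t (u) x_B (u)) : B
    x_B : B

ill-sorted at position [1, 0, 2]: expected A, got B


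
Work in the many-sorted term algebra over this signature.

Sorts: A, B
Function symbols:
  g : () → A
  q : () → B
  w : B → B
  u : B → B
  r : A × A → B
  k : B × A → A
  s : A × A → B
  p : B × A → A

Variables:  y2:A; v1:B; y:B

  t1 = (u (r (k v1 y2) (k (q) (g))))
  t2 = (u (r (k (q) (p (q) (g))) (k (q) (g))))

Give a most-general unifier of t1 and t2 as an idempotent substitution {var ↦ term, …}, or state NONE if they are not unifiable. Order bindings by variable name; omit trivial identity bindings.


{v1 ↦ (q), y2 ↦ (p (q) (g))}


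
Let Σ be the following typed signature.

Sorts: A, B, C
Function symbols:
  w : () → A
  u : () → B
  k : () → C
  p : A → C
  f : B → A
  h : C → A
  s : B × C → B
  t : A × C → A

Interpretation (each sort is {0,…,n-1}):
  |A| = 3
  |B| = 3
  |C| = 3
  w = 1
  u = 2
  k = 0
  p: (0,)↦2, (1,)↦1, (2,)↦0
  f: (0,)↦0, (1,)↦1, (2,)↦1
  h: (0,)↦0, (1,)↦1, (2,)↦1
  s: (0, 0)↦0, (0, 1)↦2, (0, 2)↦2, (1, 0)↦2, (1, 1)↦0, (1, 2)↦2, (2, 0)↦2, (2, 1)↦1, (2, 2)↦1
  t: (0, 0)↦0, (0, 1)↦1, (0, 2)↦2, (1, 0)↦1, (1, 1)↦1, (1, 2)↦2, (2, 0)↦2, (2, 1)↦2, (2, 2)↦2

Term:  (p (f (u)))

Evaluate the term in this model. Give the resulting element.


value = 1

  u = 2
  (f (u)) = f(2,) = 1
  (p (f (u))) = p(1,) = 1


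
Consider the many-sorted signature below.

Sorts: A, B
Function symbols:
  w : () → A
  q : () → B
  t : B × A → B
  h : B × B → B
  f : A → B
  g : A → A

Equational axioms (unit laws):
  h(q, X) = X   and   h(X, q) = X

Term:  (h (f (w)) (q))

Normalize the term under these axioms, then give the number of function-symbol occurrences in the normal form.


1. (h (f (w)) (q))  →  (f (w))
normal form: (f (w))

size = 2


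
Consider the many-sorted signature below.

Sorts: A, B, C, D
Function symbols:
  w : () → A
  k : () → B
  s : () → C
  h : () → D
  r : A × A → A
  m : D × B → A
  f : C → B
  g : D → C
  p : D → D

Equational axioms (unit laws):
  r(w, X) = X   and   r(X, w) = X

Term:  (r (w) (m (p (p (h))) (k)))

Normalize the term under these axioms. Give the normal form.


normal form = (m (p (p (h))) (k))

1. (r (w) (m (p (p (h))) (k)))  →  (m (p (p (h))) (k))


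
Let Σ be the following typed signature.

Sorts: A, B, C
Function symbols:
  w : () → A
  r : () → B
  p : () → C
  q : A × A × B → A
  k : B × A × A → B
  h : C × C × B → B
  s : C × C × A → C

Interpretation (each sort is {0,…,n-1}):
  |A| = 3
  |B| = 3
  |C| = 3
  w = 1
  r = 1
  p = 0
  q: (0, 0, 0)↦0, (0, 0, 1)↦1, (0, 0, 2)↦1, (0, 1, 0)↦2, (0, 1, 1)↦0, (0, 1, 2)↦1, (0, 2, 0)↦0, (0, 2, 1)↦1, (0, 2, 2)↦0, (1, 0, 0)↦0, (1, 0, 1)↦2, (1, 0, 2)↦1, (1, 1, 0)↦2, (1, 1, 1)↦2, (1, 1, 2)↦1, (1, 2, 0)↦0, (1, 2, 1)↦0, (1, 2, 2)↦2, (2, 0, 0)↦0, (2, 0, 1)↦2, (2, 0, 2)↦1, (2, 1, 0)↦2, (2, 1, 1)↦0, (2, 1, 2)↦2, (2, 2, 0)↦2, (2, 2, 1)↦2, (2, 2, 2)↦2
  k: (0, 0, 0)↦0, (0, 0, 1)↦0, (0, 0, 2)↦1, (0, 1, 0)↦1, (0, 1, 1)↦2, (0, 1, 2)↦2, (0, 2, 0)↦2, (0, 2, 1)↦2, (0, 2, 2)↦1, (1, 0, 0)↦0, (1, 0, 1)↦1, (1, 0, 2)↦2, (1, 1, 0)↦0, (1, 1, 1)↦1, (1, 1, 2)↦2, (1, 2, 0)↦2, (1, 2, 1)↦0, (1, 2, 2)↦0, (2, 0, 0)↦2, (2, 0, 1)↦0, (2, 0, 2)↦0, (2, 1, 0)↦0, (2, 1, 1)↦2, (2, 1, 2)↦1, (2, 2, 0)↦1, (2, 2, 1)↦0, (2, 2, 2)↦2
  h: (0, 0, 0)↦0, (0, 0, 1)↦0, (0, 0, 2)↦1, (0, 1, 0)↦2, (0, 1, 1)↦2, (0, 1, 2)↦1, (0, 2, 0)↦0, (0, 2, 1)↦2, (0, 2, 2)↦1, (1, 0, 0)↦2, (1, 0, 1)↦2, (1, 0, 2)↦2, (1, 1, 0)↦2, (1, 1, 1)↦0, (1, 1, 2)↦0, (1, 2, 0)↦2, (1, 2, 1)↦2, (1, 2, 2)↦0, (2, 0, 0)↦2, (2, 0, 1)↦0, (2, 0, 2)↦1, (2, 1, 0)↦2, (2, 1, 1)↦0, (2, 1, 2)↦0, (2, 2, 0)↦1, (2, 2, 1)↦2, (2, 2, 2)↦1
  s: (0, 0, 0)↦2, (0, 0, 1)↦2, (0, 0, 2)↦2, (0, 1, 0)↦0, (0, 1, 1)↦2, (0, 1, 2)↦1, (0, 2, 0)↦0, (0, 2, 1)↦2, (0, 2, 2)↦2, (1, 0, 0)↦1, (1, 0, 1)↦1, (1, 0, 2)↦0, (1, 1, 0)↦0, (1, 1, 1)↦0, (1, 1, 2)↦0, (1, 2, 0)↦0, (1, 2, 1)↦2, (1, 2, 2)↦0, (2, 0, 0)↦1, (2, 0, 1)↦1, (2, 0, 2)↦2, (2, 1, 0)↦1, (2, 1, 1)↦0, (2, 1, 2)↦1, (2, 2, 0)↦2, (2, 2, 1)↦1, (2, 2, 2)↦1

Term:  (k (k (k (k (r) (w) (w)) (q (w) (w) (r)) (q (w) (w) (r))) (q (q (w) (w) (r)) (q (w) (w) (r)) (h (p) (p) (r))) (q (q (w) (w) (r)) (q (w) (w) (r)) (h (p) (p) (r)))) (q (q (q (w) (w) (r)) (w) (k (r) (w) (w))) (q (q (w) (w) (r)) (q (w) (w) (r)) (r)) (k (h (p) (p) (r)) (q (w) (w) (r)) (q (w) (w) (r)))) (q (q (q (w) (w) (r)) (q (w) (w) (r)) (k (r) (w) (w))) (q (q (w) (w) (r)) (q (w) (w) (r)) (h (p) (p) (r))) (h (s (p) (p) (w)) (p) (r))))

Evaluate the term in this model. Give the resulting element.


value = 2

  r = 1
  w = 1
  w = 1
  (k (r) (w) (w)) = k(1, 1, 1) = 1
  w = 1
  w = 1
  r = 1
  (q (w) (w) (r)) = q(1, 1, 1) = 2
  w = 1
  w = 1
  r = 1
  (q (w) (w) (r)) = q(1, 1, 1) = 2
  (k (k (r) (w) (w)) (q (w) (w) (r)) (q (w) (w) (r))) = k(1, 2, 2) = 0
  w = 1
  w = 1
  r = 1
  (q (w) (w) (r)) = q(1, 1, 1) = 2
  w = 1
  w = 1
  r = 1
  (q (w) (w) (r)) = q(1, 1, 1) = 2
  p = 0
  p = 0
  r = 1
  (h (p) (p) (r)) = h(0, 0, 1) = 0
  (q (q (w) (w) (r)) (q (w) (w) (r)) (h (p) (p) (r))) = q(2, 2, 0) = 2
  w = 1
  w = 1
  r = 1
  (q (w) (w) (r)) = q(1, 1, 1) = 2
  w = 1
  w = 1
  r = 1
  (q (w) (w) (r)) = q(1, 1, 1) = 2
  p = 0
  p = 0
  r = 1
  (h (p) (p) (r)) = h(0, 0, 1) = 0
  (q (q (w) (w) (r)) (q (w) (w) (r)) (h (p) (p) (r))) = q(2, 2, 0) = 2
  (k (k (k (r) (w) (w)) (q (w) (w) (r)) (q (w) (w) (r))) (q (q (w) (w) (r)) (q (w) (w) (r)) (h (p) (p) (r))) (q (q (w) (w) (r)) (q (w) (w) (r)) (h (p) (p) (r)))) = k(0, 2, 2) = 1
  w = 1
  w = 1
  r = 1
  (q (w) (w) (r)) = q(1, 1, 1) = 2
  w = 1
  r = 1
  w = 1
  w = 1
  (k (r) (w) (w)) = k(1, 1, 1) = 1
  (q (q (w) (w) (r)) (w) (k (r) (w) (w))) = q(2, 1, 1) = 0
  w = 1
  w = 1
  r = 1
  (q (w) (w) (r)) = q(1, 1, 1) = 2
  w = 1
  w = 1
  r = 1
  (q (w) (w) (r)) = q(1, 1, 1) = 2
  r = 1
  (q (q (w) (w) (r)) (q (w) (w) (r)) (r)) = q(2, 2, 1) = 2
  p = 0
  p = 0
  r = 1
  (h (p) (p) (r)) = h(0, 0, 1) = 0
  w = 1
  w = 1
  r = 1
  (q (w) (w) (r)) = q(1, 1, 1) = 2
  w = 1
  w = 1
  r = 1
  (q (w) (w) (r)) = q(1, 1, 1) = 2
  (k (h (p) (p) (r)) (q (w) (w) (r)) (q (w) (w) (r))) = k(0, 2, 2) = 1
  (q (q (q (w) (w) (r)) (w) (k (r) (w) (w))) (q (q (w) (w) (r)) (q (w) (w) (r)) (r)) (k (h (p) (p) (r)) (q (w) (w) (r)) (q (w) (w) (r)))) = q(0, 2, 1) = 1
  w = 1
  w = 1
  r = 1
  (q (w) (w) (r)) = q(1, 1, 1) = 2
  w = 1
  w = 1
  r = 1
  (q (w) (w) (r)) = q(1, 1, 1) = 2
  r = 1
  w = 1
  w = 1
  (k (r) (w) (w)) = k(1, 1, 1) = 1
  (q (q (w) (w) (r)) (q (w) (w) (r)) (k (r) (w) (w))) = q(2, 2, 1) = 2
  w = 1
  w = 1
  r = 1
  (q (w) (w) (r)) = q(1, 1, 1) = 2
  w = 1
  w = 1
  r = 1
  (q (w) (w) (r)) = q(1, 1, 1) = 2
  p = 0
  p = 0
  r = 1
  (h (p) (p) (r)) = h(0, 0, 1) = 0
  (q (q (w) (w) (r)) (q (w) (w) (r)) (h (p) (p) (r))) = q(2, 2, 0) = 2
  p = 0
  p = 0
  w = 1
  (s (p) (p) (w)) = s(0, 0, 1) = 2
  p = 0
  r = 1
  (h (s (p) (p) (w)) (p) (r)) = h(2, 0, 1) = 0
  (q (q (q (w) (w) (r)) (q (w) (w) (r)) (k (r) (w) (w))) (q (q (w) (w) (r)) (q (w) (w) (r)) (h (p) (p) (r))) (h (s (p) (p) (w)) (p) (r))) = q(2, 2, 0) = 2
  (k (k (k (k (r) (w) (w)) (q (w) (w) (r)) (q (w) (w) (r))) (q (q (w) (w) (r)) (q (w) (w) (r)) (h (p) (p) (r))) (q (q (w) (w) (r)) (q (w) (w) (r)) (h (p) (p) (r)))) (q (q (q (w) (w) (r)) (w) (k (r) (w) (w))) (q (q (w) (w) (r)) (q (w) (w) (r)) (r)) (k (h (p) (p) (r)) (q (w) (w) (r)) (q (w) (w) (r)))) (q (q (q (w) (w) (r)) (q (w) (w) (r)) (k (r) (w) (w))) (q (q (w) (w) (r)) (q (w) (w) (r)) (h (p) (p) (r))) (h (s (p) (p) (w)) (p) (r)))) = k(1, 1, 2) = 2


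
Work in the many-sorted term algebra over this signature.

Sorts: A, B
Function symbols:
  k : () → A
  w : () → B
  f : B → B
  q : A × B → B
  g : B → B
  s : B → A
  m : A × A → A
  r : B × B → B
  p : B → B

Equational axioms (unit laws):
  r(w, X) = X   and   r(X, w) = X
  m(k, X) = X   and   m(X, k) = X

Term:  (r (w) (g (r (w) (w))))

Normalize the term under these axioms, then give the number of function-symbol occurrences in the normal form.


size = 2

1. (r (w) (g (r (w) (w))))  →  (g (r (w) (w)))
2. (g (r (w) (w)))  →  (g (w))
normal form: (g (w))


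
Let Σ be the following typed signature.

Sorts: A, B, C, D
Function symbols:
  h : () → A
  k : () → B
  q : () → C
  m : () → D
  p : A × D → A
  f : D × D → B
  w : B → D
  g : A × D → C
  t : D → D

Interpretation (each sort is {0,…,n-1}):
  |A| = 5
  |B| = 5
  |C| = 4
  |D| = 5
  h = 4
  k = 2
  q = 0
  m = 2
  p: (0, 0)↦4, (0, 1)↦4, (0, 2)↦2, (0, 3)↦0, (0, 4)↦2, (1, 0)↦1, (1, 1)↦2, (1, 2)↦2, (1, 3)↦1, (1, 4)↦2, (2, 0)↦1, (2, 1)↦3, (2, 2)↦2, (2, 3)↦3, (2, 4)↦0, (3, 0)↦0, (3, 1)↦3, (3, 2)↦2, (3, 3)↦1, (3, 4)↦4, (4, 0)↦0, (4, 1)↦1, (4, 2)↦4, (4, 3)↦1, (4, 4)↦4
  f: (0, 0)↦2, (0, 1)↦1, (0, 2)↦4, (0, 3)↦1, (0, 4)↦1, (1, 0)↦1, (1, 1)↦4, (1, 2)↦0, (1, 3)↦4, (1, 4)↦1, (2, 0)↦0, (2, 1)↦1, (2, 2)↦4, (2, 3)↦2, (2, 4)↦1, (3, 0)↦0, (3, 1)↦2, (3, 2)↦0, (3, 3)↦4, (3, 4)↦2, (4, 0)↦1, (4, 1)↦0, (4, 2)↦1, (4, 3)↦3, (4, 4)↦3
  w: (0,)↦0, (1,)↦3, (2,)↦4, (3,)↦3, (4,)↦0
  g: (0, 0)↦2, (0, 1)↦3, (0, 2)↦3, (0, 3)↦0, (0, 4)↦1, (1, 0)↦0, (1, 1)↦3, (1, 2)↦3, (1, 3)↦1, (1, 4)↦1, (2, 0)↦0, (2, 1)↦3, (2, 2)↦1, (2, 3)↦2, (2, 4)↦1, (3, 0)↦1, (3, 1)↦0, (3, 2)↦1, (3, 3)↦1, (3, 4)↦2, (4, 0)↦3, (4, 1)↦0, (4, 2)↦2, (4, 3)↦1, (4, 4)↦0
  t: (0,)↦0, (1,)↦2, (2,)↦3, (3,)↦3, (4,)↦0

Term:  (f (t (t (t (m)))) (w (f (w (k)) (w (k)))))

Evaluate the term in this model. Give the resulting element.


value = 4

  m = 2
  (t (m)) = t(2,) = 3
  (t (t (m))) = t(3,) = 3
  (t (t (t (m)))) = t(3,) = 3
  k = 2
  (w (k)) = w(2,) = 4
  k = 2
  (w (k)) = w(2,) = 4
  (f (w (k)) (w (k))) = f(4, 4) = 3
  (w (f (w (k)) (w (k)))) = w(3,) = 3
  (f (t (t (t (m)))) (w (f (w (k)) (w (k))))) = f(3, 3) = 4


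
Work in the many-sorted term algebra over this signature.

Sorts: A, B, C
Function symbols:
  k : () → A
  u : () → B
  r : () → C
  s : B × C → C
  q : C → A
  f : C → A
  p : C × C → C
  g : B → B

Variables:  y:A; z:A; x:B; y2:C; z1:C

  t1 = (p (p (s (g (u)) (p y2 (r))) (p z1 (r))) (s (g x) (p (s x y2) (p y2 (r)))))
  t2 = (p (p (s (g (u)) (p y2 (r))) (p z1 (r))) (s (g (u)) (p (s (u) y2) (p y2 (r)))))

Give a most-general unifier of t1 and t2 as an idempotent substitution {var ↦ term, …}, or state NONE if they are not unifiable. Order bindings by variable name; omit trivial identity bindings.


{x ↦ (u)}


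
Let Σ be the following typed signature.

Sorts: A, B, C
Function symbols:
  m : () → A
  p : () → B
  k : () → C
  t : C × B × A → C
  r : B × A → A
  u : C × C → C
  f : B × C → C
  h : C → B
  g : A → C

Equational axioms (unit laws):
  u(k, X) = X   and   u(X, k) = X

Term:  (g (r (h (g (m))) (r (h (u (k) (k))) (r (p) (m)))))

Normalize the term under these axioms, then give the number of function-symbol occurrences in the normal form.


size = 11

1. (g (r (h (g (m))) (r (h (u (k) (k))) (r (p) (m)))))  →  (g (r (h (g (m))) (r (h (k)) (r (p) (m)))))
normal form: (g (r (h (g (m))) (r (h (k)) (r (p) (m)))))


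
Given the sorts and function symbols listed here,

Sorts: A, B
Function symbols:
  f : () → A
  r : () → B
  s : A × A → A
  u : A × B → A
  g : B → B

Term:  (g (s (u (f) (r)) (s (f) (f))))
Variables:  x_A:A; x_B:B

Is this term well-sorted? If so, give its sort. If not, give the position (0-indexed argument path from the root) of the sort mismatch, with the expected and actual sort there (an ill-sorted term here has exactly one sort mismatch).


ill-sorted at position [0]: expected B, got A

      (f) : A
      (r) : B
    (u (f) (r)) : A
      (f) : A
      (f) : A
    (s (f) (f)) : A
  (s (u (f) (r)) (s (f) (f))) : A
(g (s (u (f) (r)) (s (f) (f)))) : ✗ arg 0 at [0] has sort A, expected B


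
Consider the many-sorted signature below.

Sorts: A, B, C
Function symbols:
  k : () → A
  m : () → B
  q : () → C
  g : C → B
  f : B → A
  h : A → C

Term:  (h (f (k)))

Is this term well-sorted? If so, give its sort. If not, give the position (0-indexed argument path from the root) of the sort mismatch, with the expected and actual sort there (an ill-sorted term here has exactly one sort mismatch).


    (k) : A
  (f (k)) : ✗ arg 0 at [0, 0] has sort A, expected B

ill-sorted at position [0, 0]: expected B, got A


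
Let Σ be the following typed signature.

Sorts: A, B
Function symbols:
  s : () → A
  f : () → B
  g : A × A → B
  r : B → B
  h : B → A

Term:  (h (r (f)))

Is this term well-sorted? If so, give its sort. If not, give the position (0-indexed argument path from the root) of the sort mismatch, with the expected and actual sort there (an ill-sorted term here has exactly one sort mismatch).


    (f) : B
  (r (f)) : B
(h (r (f))) : A

well-sorted; sort = A


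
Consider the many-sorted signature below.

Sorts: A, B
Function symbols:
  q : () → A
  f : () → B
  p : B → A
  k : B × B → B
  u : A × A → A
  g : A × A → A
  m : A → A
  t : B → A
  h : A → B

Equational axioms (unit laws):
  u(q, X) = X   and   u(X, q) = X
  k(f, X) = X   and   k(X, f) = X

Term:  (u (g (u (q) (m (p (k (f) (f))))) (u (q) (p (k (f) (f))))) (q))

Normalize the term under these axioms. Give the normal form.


normal form = (g (m (p (f))) (p (f)))

1. (u (g (u (q) (m (p (k (f) (f))))) (u (q) (p (k (f) (f))))) (q))  →  (g (u (q) (m (p (k (f) (f))))) (u (q) (p (k (f) (f)))))
2. (g (u (q) (m (p (k (f) (f))))) (u (q) (p (k (f) (f)))))  →  (g (m (p (k (f) (f)))) (u (q) (p (k (f) (f)))))
3. (g (m (p (k (f) (f)))) (u (q) (p (k (f) (f)))))  →  (g (m (p (f))) (u (q) (p (k (f) (f)))))
4. (g (m (p (f))) (u (q) (p (k (f) (f)))))  →  (g (m (p (f))) (p (k (f) (f))))
5. (g (m (p (f))) (p (k (f) (f))))  →  (g (m (p (f))) (p (f)))


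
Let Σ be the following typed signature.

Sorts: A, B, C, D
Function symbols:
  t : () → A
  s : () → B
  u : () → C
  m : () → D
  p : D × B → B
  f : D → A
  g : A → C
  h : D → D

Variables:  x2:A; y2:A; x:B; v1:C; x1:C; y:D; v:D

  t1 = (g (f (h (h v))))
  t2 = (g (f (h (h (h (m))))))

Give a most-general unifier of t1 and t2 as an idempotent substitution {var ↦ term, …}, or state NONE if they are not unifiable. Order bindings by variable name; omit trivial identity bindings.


{v ↦ (h (m))}


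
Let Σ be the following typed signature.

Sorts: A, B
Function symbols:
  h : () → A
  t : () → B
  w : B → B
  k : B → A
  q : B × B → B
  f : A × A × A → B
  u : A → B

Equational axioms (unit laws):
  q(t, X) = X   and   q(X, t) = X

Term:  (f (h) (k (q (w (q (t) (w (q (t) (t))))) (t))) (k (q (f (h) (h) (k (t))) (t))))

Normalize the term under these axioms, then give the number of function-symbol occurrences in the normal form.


1. (f (h) (k (q (w (q (t) (w (q (t) (t))))) (t))) (k (q (f (h) (h) (k (t))) (t))))  →  (f (h) (k (w (q (t) (w (q (t) (t)))))) (k (q (f (h) (h) (k (t))) (t))))
2. (f (h) (k (w (q (t) (w (q (t) (t)))))) (k (q (f (h) (h) (k (t))) (t))))  →  (f (h) (k (w (w (q (t) (t))))) (k (q (f (h) (h) (k (t))) (t))))
3. (f (h) (k (w (w (q (t) (t))))) (k (q (f (h) (h) (k (t))) (t))))  →  (f (h) (k (w (w (t)))) (k (q (f (h) (h) (k (t))) (t))))
4. (f (h) (k (w (w (t)))) (k (q (f (h) (h) (k (t))) (t))))  →  (f (h) (k (w (w (t)))) (k (f (h) (h) (k (t)))))
normal form: (f (h) (k (w (w (t)))) (k (f (h) (h) (k (t)))))

size = 12
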